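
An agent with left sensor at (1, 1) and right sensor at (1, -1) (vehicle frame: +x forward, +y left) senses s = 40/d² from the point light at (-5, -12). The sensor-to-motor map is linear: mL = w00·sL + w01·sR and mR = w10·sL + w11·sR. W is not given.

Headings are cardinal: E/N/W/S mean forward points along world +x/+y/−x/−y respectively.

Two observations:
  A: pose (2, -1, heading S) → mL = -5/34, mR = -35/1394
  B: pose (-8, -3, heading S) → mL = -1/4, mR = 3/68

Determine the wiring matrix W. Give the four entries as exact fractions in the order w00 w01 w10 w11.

obs A: pose=(2,-1,S) → sL=10/41, sR=5/17, mL=-5/34, mR=-35/1394
obs B: pose=(-8,-3,S) → sL=10/17, sR=1/2, mL=-1/4, mR=3/68
sensor matrix S = [[10/41, 5/17], [10/17, 1/2]]; det S = -605/11849
solve [mL_A; mL_B] = S·[w00; w01] and [mR_A; mR_B] = S·[w10; w11]:
  w00 = 0, w01 = -1/2, w10 = 1/2, w11 = -1/2

0 -1/2 1/2 -1/2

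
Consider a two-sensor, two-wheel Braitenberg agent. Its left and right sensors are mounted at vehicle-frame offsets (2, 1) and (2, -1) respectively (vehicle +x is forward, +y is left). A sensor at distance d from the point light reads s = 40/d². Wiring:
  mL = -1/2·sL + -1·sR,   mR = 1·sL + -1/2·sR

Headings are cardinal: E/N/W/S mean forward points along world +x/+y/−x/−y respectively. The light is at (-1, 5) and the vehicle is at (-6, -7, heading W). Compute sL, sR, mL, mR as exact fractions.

20/109 4/17 -606/1853 122/1853

left sensor world pos  = (-8, -8); dL² = 218
right sensor world pos = (-8, -6); dR² = 170
sL = 40/218 = 20/109
sR = 40/170 = 4/17
mL = -1/2·sL + -1·sR = -606/1853
mR = 1·sL + -1/2·sR = 122/1853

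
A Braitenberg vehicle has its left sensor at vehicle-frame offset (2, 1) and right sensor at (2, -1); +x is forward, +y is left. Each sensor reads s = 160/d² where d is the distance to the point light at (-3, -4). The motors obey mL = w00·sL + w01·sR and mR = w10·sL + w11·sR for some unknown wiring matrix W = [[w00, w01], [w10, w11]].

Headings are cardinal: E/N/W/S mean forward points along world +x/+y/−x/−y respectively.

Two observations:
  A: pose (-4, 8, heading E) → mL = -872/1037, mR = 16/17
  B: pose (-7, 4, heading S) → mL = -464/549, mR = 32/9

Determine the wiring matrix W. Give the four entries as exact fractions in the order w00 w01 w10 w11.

obs A: pose=(-4,8,E) → sL=16/17, sR=80/61, mL=-872/1037, mR=16/17
obs B: pose=(-7,4,S) → sL=32/9, sR=160/61, mL=-464/549, mR=32/9
sensor matrix S = [[16/17, 80/61], [32/9, 160/61]]; det S = -20480/9333
solve [mL_A; mL_B] = S·[w00; w01] and [mR_A; mR_B] = S·[w10; w11]:
  w00 = 1/2, w01 = -1, w10 = 1, w11 = 0

1/2 -1 1 0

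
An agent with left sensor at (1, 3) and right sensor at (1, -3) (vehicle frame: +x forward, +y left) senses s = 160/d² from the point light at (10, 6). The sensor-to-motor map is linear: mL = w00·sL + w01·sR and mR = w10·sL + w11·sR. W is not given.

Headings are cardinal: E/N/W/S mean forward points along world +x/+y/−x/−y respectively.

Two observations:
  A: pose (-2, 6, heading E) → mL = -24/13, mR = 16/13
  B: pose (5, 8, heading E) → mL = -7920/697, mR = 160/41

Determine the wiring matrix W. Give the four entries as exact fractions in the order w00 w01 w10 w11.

-1/2 -1 1 0

obs A: pose=(-2,6,E) → sL=16/13, sR=16/13, mL=-24/13, mR=16/13
obs B: pose=(5,8,E) → sL=160/41, sR=160/17, mL=-7920/697, mR=160/41
sensor matrix S = [[16/13, 16/13], [160/41, 160/17]]; det S = 61440/9061
solve [mL_A; mL_B] = S·[w00; w01] and [mR_A; mR_B] = S·[w10; w11]:
  w00 = -1/2, w01 = -1, w10 = 1, w11 = 0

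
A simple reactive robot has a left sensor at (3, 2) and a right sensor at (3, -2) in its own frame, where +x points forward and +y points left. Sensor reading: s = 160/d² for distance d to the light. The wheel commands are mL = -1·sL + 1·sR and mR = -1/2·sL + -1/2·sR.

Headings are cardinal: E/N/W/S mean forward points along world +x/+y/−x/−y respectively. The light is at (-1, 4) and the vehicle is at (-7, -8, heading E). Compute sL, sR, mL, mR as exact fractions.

160/109 32/41 -3072/4469 -5024/4469

left sensor world pos  = (-4, -6); dL² = 109
right sensor world pos = (-4, -10); dR² = 205
sL = 160/109 = 160/109
sR = 160/205 = 32/41
mL = -1·sL + 1·sR = -3072/4469
mR = -1/2·sL + -1/2·sR = -5024/4469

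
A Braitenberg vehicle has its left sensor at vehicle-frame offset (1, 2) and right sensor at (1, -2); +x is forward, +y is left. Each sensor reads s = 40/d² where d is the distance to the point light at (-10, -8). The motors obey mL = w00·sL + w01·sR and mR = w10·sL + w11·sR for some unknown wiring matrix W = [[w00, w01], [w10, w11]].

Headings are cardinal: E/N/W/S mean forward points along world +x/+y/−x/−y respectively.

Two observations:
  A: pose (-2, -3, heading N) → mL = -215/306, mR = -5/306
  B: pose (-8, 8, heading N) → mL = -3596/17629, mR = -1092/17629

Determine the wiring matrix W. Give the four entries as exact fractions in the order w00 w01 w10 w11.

-1 -1/2 1/2 -1

obs A: pose=(-2,-3,N) → sL=5/9, sR=5/17, mL=-215/306, mR=-5/306
obs B: pose=(-8,8,N) → sL=40/289, sR=8/61, mL=-3596/17629, mR=-1092/17629
sensor matrix S = [[5/9, 5/17], [40/289, 8/61]]; det S = 86720/2697237
solve [mL_A; mL_B] = S·[w00; w01] and [mR_A; mR_B] = S·[w10; w11]:
  w00 = -1, w01 = -1/2, w10 = 1/2, w11 = -1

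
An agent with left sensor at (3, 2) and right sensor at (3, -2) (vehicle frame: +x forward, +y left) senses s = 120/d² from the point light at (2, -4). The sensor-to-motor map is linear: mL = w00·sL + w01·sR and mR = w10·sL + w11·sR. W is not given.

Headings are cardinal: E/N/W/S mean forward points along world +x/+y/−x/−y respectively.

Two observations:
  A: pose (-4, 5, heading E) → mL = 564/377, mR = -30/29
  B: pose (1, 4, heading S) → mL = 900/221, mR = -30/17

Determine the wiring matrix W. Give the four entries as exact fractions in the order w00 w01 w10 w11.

1/2 1/2 0 -1/2

obs A: pose=(-4,5,E) → sL=12/13, sR=60/29, mL=564/377, mR=-30/29
obs B: pose=(1,4,S) → sL=60/13, sR=60/17, mL=900/221, mR=-30/17
sensor matrix S = [[12/13, 60/29], [60/13, 60/17]]; det S = -40320/6409
solve [mL_A; mL_B] = S·[w00; w01] and [mR_A; mR_B] = S·[w10; w11]:
  w00 = 1/2, w01 = 1/2, w10 = 0, w11 = -1/2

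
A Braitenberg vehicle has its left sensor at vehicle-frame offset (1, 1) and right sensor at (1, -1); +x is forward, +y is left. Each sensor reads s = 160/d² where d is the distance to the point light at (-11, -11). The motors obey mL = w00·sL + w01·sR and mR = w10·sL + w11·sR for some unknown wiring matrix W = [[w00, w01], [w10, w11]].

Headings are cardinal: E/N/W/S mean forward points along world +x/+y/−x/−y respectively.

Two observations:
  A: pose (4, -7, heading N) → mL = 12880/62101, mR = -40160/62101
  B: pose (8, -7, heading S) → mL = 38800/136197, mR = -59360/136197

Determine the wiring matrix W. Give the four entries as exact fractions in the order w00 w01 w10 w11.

obs A: pose=(4,-7,N) → sL=160/221, sR=160/281, mL=12880/62101, mR=-40160/62101
obs B: pose=(8,-7,S) → sL=160/409, sR=160/333, mL=38800/136197, mR=-59360/136197
sensor matrix S = [[160/221, 160/281], [160/409, 160/333]]; det S = 1058201600/8457969897
solve [mL_A; mL_B] = S·[w00; w01] and [mR_A; mR_B] = S·[w10; w11]:
  w00 = -1/2, w01 = 1, w10 = -1/2, w11 = -1/2

-1/2 1 -1/2 -1/2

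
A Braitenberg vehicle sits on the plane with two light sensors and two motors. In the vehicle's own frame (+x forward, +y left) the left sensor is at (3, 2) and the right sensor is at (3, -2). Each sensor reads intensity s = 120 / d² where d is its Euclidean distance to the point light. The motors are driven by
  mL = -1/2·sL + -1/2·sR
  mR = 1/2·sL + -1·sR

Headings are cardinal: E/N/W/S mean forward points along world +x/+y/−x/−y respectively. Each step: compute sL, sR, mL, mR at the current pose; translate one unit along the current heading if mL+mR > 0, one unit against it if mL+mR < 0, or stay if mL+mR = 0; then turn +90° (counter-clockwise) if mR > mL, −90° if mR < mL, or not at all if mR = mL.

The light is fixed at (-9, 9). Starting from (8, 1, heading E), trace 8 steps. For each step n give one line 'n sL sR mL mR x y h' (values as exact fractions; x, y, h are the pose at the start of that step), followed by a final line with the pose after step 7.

0 30/109 6/25 -702/2725 -279/2725 8 1 E
1 120/221 120/349 -34200/77129 -5580/77129 7 1 N
2 12/29 60/109 -1524/3161 -1086/3161 7 0 W
3 24/101 40/123 -3496/12423 -2564/12423 8 0 S
4 30/109 6/25 -702/2725 -279/2725 8 1 E
5 120/221 120/349 -34200/77129 -5580/77129 7 1 N
6 12/29 60/109 -1524/3161 -1086/3161 7 0 W
7 24/101 40/123 -3496/12423 -2564/12423 8 0 S
final 8 1 E

n=0: pose=(8,1,E); sL=30/109, sR=6/25; mL=-702/2725, mR=-279/2725; mL+mR=-9/25 → advance -1; mR−mL=423/2725 → turn +1·90°
n=1: pose=(7,1,N); sL=120/221, sR=120/349; mL=-34200/77129, mR=-5580/77129; mL+mR=-180/349 → advance -1; mR−mL=28620/77129 → turn +1·90°
n=2: pose=(7,0,W); sL=12/29, sR=60/109; mL=-1524/3161, mR=-1086/3161; mL+mR=-90/109 → advance -1; mR−mL=438/3161 → turn +1·90°
n=3: pose=(8,0,S); sL=24/101, sR=40/123; mL=-3496/12423, mR=-2564/12423; mL+mR=-20/41 → advance -1; mR−mL=932/12423 → turn +1·90°
n=4: pose=(8,1,E); sL=30/109, sR=6/25; mL=-702/2725, mR=-279/2725; mL+mR=-9/25 → advance -1; mR−mL=423/2725 → turn +1·90°
n=5: pose=(7,1,N); sL=120/221, sR=120/349; mL=-34200/77129, mR=-5580/77129; mL+mR=-180/349 → advance -1; mR−mL=28620/77129 → turn +1·90°
n=6: pose=(7,0,W); sL=12/29, sR=60/109; mL=-1524/3161, mR=-1086/3161; mL+mR=-90/109 → advance -1; mR−mL=438/3161 → turn +1·90°
n=7: pose=(8,0,S); sL=24/101, sR=40/123; mL=-3496/12423, mR=-2564/12423; mL+mR=-20/41 → advance -1; mR−mL=932/12423 → turn +1·90°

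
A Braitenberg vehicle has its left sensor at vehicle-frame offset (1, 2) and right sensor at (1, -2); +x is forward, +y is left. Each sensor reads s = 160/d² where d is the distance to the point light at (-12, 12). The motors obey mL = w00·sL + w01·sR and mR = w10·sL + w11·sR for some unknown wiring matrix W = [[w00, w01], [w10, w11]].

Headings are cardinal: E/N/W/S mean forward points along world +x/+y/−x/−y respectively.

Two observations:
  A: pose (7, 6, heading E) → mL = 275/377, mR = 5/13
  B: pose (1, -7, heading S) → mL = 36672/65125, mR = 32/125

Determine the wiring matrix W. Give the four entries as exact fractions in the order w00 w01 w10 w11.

obs A: pose=(7,6,E) → sL=5/13, sR=10/29, mL=275/377, mR=5/13
obs B: pose=(1,-7,S) → sL=32/125, sR=160/521, mL=36672/65125, mR=32/125
sensor matrix S = [[5/13, 10/29], [32/125, 160/521]]; det S = 146528/4910425
solve [mL_A; mL_B] = S·[w00; w01] and [mR_A; mR_B] = S·[w10; w11]:
  w00 = 1, w01 = 1, w10 = 1, w11 = 0

1 1 1 0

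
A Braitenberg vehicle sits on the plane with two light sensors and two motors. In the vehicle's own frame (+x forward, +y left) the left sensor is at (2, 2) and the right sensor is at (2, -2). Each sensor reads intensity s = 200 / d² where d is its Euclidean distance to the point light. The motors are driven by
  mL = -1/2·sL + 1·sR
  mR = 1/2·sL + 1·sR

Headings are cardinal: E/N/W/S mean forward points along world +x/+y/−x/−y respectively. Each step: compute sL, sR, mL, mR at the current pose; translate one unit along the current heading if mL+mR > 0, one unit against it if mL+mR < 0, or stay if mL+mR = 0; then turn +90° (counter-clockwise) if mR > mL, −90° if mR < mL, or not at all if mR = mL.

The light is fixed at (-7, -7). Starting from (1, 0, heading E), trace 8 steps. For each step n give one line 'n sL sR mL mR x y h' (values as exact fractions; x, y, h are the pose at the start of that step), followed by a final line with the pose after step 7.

0 200/181 8/5 948/905 1948/905 1 0 E
1 20/13 100/101 290/1313 2310/1313 2 0 N
2 40/17 200/149 420/2533 6380/2533 2 1 W
3 25/17 25/9 625/306 1075/306 1 1 S
4 200/181 8/5 948/905 1948/905 1 0 E
5 20/13 100/101 290/1313 2310/1313 2 0 N
6 40/17 200/149 420/2533 6380/2533 2 1 W
7 25/17 25/9 625/306 1075/306 1 1 S
final 1 0 E

n=0: pose=(1,0,E); sL=200/181, sR=8/5; mL=948/905, mR=1948/905; mL+mR=16/5 → advance +1; mR−mL=200/181 → turn +1·90°
n=1: pose=(2,0,N); sL=20/13, sR=100/101; mL=290/1313, mR=2310/1313; mL+mR=200/101 → advance +1; mR−mL=20/13 → turn +1·90°
n=2: pose=(2,1,W); sL=40/17, sR=200/149; mL=420/2533, mR=6380/2533; mL+mR=400/149 → advance +1; mR−mL=40/17 → turn +1·90°
n=3: pose=(1,1,S); sL=25/17, sR=25/9; mL=625/306, mR=1075/306; mL+mR=50/9 → advance +1; mR−mL=25/17 → turn +1·90°
n=4: pose=(1,0,E); sL=200/181, sR=8/5; mL=948/905, mR=1948/905; mL+mR=16/5 → advance +1; mR−mL=200/181 → turn +1·90°
n=5: pose=(2,0,N); sL=20/13, sR=100/101; mL=290/1313, mR=2310/1313; mL+mR=200/101 → advance +1; mR−mL=20/13 → turn +1·90°
n=6: pose=(2,1,W); sL=40/17, sR=200/149; mL=420/2533, mR=6380/2533; mL+mR=400/149 → advance +1; mR−mL=40/17 → turn +1·90°
n=7: pose=(1,1,S); sL=25/17, sR=25/9; mL=625/306, mR=1075/306; mL+mR=50/9 → advance +1; mR−mL=25/17 → turn +1·90°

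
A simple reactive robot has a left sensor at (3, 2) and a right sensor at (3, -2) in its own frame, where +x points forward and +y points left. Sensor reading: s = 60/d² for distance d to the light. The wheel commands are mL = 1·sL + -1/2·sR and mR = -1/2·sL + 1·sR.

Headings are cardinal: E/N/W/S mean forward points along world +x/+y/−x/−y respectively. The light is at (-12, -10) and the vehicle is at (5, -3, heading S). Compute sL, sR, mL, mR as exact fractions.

60/377 60/241 3150/90857 15390/90857

left sensor world pos  = (7, -6); dL² = 377
right sensor world pos = (3, -6); dR² = 241
sL = 60/377 = 60/377
sR = 60/241 = 60/241
mL = 1·sL + -1/2·sR = 3150/90857
mR = -1/2·sL + 1·sR = 15390/90857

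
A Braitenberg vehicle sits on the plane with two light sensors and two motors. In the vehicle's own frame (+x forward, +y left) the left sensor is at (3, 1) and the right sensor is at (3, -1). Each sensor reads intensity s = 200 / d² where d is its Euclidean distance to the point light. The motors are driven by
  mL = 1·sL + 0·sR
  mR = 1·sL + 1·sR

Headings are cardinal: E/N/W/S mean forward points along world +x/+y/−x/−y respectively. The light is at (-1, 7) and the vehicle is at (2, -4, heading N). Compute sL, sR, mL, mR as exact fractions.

left sensor world pos  = (1, -1); dL² = 68
right sensor world pos = (3, -1); dR² = 80
sL = 200/68 = 50/17
sR = 200/80 = 5/2
mL = 1·sL + 0·sR = 50/17
mR = 1·sL + 1·sR = 185/34

50/17 5/2 50/17 185/34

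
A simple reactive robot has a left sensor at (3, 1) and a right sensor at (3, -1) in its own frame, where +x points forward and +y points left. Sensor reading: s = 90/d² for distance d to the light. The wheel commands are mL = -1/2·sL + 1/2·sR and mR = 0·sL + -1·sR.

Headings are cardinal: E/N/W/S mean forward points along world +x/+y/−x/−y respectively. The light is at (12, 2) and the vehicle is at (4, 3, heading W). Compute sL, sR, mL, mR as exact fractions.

90/121 18/25 -36/3025 -18/25

left sensor world pos  = (1, 2); dL² = 121
right sensor world pos = (1, 4); dR² = 125
sL = 90/121 = 90/121
sR = 90/125 = 18/25
mL = -1/2·sL + 1/2·sR = -36/3025
mR = 0·sL + -1·sR = -18/25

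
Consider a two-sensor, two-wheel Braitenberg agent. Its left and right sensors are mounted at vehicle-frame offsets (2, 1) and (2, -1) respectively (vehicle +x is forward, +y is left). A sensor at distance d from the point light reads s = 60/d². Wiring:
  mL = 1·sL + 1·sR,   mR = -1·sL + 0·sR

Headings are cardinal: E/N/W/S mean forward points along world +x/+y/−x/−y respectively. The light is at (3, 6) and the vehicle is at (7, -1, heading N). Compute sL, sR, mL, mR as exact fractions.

30/17 6/5 252/85 -30/17

left sensor world pos  = (6, 1); dL² = 34
right sensor world pos = (8, 1); dR² = 50
sL = 60/34 = 30/17
sR = 60/50 = 6/5
mL = 1·sL + 1·sR = 252/85
mR = -1·sL + 0·sR = -30/17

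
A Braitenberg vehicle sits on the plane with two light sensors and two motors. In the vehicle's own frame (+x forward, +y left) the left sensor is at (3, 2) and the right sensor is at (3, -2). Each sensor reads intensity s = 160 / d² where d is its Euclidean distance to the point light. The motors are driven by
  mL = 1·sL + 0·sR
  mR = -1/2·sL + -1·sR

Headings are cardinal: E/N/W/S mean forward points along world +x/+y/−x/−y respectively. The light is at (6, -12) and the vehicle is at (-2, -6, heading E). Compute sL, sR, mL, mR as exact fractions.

160/89 160/41 160/89 -17520/3649

left sensor world pos  = (1, -4); dL² = 89
right sensor world pos = (1, -8); dR² = 41
sL = 160/89 = 160/89
sR = 160/41 = 160/41
mL = 1·sL + 0·sR = 160/89
mR = -1/2·sL + -1·sR = -17520/3649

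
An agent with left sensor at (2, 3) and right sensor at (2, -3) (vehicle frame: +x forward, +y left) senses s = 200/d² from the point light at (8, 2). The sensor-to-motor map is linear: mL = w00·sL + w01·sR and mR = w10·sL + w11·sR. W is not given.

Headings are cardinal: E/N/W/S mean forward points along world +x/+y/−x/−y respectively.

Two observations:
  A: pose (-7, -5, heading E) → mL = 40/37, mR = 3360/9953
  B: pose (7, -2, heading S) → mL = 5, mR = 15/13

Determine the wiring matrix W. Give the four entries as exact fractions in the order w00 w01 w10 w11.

1 0 1 -1

obs A: pose=(-7,-5,E) → sL=40/37, sR=200/269, mL=40/37, mR=3360/9953
obs B: pose=(7,-2,S) → sL=5, sR=50/13, mL=5, mR=15/13
sensor matrix S = [[40/37, 200/269], [5, 50/13]]; det S = 57000/129389
solve [mL_A; mL_B] = S·[w00; w01] and [mR_A; mR_B] = S·[w10; w11]:
  w00 = 1, w01 = 0, w10 = 1, w11 = -1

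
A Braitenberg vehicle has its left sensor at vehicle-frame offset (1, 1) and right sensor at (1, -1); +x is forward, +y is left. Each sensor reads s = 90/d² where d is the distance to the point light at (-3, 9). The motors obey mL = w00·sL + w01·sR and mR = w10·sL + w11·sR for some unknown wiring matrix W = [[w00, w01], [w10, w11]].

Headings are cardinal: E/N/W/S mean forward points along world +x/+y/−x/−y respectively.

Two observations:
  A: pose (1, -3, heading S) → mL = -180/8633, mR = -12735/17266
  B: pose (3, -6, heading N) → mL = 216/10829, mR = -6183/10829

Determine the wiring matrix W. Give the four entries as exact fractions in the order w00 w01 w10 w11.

obs A: pose=(1,-3,S) → sL=45/97, sR=45/89, mL=-180/8633, mR=-12735/17266
obs B: pose=(3,-6,N) → sL=90/221, sR=18/49, mL=216/10829, mR=-6183/10829
sensor matrix S = [[45/97, 45/89], [90/221, 18/49]]; det S = -3317760/93486757
solve [mL_A; mL_B] = S·[w00; w01] and [mR_A; mR_B] = S·[w10; w11]:
  w00 = 1/2, w01 = -1/2, w10 = -1/2, w11 = -1

1/2 -1/2 -1/2 -1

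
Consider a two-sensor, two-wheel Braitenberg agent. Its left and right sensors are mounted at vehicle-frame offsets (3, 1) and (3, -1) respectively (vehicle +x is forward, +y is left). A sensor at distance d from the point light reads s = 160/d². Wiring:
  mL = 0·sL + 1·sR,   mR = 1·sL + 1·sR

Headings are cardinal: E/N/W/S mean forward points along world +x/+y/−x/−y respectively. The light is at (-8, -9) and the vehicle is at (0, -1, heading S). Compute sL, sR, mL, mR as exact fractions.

left sensor world pos  = (1, -4); dL² = 106
right sensor world pos = (-1, -4); dR² = 74
sL = 160/106 = 80/53
sR = 160/74 = 80/37
mL = 0·sL + 1·sR = 80/37
mR = 1·sL + 1·sR = 7200/1961

80/53 80/37 80/37 7200/1961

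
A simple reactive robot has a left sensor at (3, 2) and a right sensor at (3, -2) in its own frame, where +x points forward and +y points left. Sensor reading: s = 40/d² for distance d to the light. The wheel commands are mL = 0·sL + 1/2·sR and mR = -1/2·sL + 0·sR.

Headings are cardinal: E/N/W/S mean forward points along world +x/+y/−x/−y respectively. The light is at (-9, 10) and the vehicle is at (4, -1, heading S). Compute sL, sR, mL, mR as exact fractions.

left sensor world pos  = (6, -4); dL² = 421
right sensor world pos = (2, -4); dR² = 317
sL = 40/421 = 40/421
sR = 40/317 = 40/317
mL = 0·sL + 1/2·sR = 20/317
mR = -1/2·sL + 0·sR = -20/421

40/421 40/317 20/317 -20/421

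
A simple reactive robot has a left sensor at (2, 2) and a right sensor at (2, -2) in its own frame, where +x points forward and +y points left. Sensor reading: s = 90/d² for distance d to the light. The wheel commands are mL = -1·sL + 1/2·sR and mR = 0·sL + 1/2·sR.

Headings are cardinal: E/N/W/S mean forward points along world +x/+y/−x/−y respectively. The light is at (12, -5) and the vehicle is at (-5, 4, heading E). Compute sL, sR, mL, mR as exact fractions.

45/173 45/137 -4545/47402 45/274

left sensor world pos  = (-3, 6); dL² = 346
right sensor world pos = (-3, 2); dR² = 274
sL = 90/346 = 45/173
sR = 90/274 = 45/137
mL = -1·sL + 1/2·sR = -4545/47402
mR = 0·sL + 1/2·sR = 45/274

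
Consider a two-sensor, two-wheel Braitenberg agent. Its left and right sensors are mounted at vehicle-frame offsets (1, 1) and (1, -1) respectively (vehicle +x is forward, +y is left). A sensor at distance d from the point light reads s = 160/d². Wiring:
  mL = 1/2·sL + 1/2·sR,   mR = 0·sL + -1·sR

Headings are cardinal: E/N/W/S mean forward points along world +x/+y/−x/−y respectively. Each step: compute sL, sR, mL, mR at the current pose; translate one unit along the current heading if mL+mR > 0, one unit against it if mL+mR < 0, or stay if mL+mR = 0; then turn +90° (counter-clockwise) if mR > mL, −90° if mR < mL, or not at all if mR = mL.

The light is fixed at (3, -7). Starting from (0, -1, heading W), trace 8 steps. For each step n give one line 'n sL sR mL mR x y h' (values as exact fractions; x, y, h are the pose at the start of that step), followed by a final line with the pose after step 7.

0 160/41 32/13 1696/533 -32/13 0 -1 W
1 80/37 80/29 2640/1073 -80/29 -1 -1 N
2 32/9 32/5 224/45 -32/5 -1 -2 E
3 5 40/13 105/26 -40/13 -2 -2 S
4 32/9 160/61 1696/549 -160/61 -2 -3 W
5 80/37 16/5 496/185 -16/5 -3 -3 N
6 160/41 160/29 5600/1189 -160/29 -3 -4 E
7 4 40/17 54/17 -40/17 -4 -4 S
final -4 -5 W

n=0: pose=(0,-1,W); sL=160/41, sR=32/13; mL=1696/533, mR=-32/13; mL+mR=384/533 → advance +1; mR−mL=-3008/533 → turn -1·90°
n=1: pose=(-1,-1,N); sL=80/37, sR=80/29; mL=2640/1073, mR=-80/29; mL+mR=-320/1073 → advance -1; mR−mL=-5600/1073 → turn -1·90°
n=2: pose=(-1,-2,E); sL=32/9, sR=32/5; mL=224/45, mR=-32/5; mL+mR=-64/45 → advance -1; mR−mL=-512/45 → turn -1·90°
n=3: pose=(-2,-2,S); sL=5, sR=40/13; mL=105/26, mR=-40/13; mL+mR=25/26 → advance +1; mR−mL=-185/26 → turn -1·90°
n=4: pose=(-2,-3,W); sL=32/9, sR=160/61; mL=1696/549, mR=-160/61; mL+mR=256/549 → advance +1; mR−mL=-3136/549 → turn -1·90°
n=5: pose=(-3,-3,N); sL=80/37, sR=16/5; mL=496/185, mR=-16/5; mL+mR=-96/185 → advance -1; mR−mL=-1088/185 → turn -1·90°
n=6: pose=(-3,-4,E); sL=160/41, sR=160/29; mL=5600/1189, mR=-160/29; mL+mR=-960/1189 → advance -1; mR−mL=-12160/1189 → turn -1·90°
n=7: pose=(-4,-4,S); sL=4, sR=40/17; mL=54/17, mR=-40/17; mL+mR=14/17 → advance +1; mR−mL=-94/17 → turn -1·90°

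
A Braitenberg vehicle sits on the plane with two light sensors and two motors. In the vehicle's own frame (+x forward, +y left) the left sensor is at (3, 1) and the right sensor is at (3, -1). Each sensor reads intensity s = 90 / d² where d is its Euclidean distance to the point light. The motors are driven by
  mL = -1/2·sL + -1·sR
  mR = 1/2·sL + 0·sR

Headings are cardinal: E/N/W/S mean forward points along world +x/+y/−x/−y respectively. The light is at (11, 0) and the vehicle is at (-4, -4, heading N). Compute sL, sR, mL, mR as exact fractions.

left sensor world pos  = (-5, -1); dL² = 257
right sensor world pos = (-3, -1); dR² = 197
sL = 90/257 = 90/257
sR = 90/197 = 90/197
mL = -1/2·sL + -1·sR = -31995/50629
mR = 1/2·sL + 0·sR = 45/257

90/257 90/197 -31995/50629 45/257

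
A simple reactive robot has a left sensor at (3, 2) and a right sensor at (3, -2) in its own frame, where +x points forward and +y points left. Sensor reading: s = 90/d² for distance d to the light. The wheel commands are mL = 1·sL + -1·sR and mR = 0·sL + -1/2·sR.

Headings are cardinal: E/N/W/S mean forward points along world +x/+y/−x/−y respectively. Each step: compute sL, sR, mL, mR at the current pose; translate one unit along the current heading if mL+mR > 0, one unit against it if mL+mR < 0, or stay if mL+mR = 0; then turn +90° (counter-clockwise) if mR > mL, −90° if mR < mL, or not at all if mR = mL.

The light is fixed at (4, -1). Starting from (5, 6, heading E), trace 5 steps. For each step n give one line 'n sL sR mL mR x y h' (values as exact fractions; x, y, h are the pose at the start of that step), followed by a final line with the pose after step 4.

n=0: pose=(5,6,E); sL=90/97, sR=90/41; mL=-5040/3977, mR=-45/41; mL+mR=-9405/3977 → advance -1; mR−mL=675/3977 → turn +1·90°
n=1: pose=(4,6,N); sL=45/52, sR=45/52; mL=0, mR=-45/104; mL+mR=-45/104 → advance -1; mR−mL=-45/104 → turn -1·90°
n=2: pose=(4,5,E); sL=90/73, sR=18/5; mL=-864/365, mR=-9/5; mL+mR=-1521/365 → advance -1; mR−mL=207/365 → turn +1·90°
n=3: pose=(3,5,N); sL=1, sR=45/41; mL=-4/41, mR=-45/82; mL+mR=-53/82 → advance -1; mR−mL=-37/82 → turn -1·90°
n=4: pose=(3,4,E); sL=90/53, sR=90/13; mL=-3600/689, mR=-45/13; mL+mR=-5985/689 → advance -1; mR−mL=1215/689 → turn +1·90°

0 90/97 90/41 -5040/3977 -45/41 5 6 E
1 45/52 45/52 0 -45/104 4 6 N
2 90/73 18/5 -864/365 -9/5 4 5 E
3 1 45/41 -4/41 -45/82 3 5 N
4 90/53 90/13 -3600/689 -45/13 3 4 E
final 2 4 N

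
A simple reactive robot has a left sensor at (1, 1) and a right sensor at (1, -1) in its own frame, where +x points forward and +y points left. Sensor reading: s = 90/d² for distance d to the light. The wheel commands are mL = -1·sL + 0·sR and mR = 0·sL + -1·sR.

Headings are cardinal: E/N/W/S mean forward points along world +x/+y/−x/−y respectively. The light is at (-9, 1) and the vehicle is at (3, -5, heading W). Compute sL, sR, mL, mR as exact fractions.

left sensor world pos  = (2, -6); dL² = 170
right sensor world pos = (2, -4); dR² = 146
sL = 90/170 = 9/17
sR = 90/146 = 45/73
mL = -1·sL + 0·sR = -9/17
mR = 0·sL + -1·sR = -45/73

9/17 45/73 -9/17 -45/73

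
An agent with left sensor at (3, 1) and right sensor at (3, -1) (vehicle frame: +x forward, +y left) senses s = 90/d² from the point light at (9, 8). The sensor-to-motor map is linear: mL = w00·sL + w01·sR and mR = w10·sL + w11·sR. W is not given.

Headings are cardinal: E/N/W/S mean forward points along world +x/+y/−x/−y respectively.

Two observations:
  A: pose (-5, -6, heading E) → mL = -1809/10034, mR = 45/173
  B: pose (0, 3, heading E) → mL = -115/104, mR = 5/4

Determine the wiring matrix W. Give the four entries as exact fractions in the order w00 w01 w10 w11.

obs A: pose=(-5,-6,E) → sL=9/29, sR=45/173, mL=-1809/10034, mR=45/173
obs B: pose=(0,3,E) → sL=45/26, sR=5/4, mL=-115/104, mR=5/4
sensor matrix S = [[9/29, 45/173], [45/26, 5/4]]; det S = -16245/260884
solve [mL_A; mL_B] = S·[w00; w01] and [mR_A; mR_B] = S·[w10; w11]:
  w00 = -1, w01 = 1/2, w10 = 0, w11 = 1

-1 1/2 0 1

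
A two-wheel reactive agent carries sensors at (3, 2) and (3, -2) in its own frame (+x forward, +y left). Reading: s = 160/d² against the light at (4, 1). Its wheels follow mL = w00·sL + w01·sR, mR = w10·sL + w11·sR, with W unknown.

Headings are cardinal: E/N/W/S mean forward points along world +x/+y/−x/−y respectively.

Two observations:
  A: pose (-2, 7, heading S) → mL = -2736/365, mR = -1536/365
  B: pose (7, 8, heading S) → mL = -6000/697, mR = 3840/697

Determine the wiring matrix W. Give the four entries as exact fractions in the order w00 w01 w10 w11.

obs A: pose=(-2,7,S) → sL=32/5, sR=160/73, mL=-2736/365, mR=-1536/365
obs B: pose=(7,8,S) → sL=160/41, sR=160/17, mL=-6000/697, mR=3840/697
sensor matrix S = [[32/5, 160/73], [160/41, 160/17]]; det S = 2629632/50881
solve [mL_A; mL_B] = S·[w00; w01] and [mR_A; mR_B] = S·[w10; w11]:
  w00 = -1, w01 = -1/2, w10 = -1, w11 = 1

-1 -1/2 -1 1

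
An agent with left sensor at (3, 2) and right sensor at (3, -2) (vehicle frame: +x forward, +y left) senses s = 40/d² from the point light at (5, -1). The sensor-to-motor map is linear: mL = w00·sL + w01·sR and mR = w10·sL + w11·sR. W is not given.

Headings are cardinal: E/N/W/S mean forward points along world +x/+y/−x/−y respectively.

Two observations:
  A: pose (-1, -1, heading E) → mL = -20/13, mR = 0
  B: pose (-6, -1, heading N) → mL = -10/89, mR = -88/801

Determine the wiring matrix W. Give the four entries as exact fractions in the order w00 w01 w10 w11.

obs A: pose=(-1,-1,E) → sL=40/13, sR=40/13, mL=-20/13, mR=0
obs B: pose=(-6,-1,N) → sL=20/89, sR=4/9, mL=-10/89, mR=-88/801
sensor matrix S = [[40/13, 40/13], [20/89, 4/9]]; det S = 7040/10413
solve [mL_A; mL_B] = S·[w00; w01] and [mR_A; mR_B] = S·[w10; w11]:
  w00 = -1/2, w01 = 0, w10 = 1/2, w11 = -1/2

-1/2 0 1/2 -1/2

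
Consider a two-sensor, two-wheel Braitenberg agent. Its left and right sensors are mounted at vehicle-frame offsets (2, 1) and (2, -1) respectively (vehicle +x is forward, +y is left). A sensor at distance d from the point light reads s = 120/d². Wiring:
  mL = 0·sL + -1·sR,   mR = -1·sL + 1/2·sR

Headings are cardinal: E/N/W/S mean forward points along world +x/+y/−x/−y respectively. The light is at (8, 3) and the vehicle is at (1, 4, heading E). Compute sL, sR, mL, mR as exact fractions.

left sensor world pos  = (3, 5); dL² = 29
right sensor world pos = (3, 3); dR² = 25
sL = 120/29 = 120/29
sR = 120/25 = 24/5
mL = 0·sL + -1·sR = -24/5
mR = -1·sL + 1/2·sR = -252/145

120/29 24/5 -24/5 -252/145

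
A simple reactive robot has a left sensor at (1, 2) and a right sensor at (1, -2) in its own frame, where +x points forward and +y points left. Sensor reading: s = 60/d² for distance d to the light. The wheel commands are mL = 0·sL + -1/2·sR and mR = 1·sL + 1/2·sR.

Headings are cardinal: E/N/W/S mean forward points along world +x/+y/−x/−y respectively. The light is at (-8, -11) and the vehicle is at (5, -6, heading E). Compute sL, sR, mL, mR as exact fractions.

left sensor world pos  = (6, -4); dL² = 245
right sensor world pos = (6, -8); dR² = 205
sL = 60/245 = 12/49
sR = 60/205 = 12/41
mL = 0·sL + -1/2·sR = -6/41
mR = 1·sL + 1/2·sR = 786/2009

12/49 12/41 -6/41 786/2009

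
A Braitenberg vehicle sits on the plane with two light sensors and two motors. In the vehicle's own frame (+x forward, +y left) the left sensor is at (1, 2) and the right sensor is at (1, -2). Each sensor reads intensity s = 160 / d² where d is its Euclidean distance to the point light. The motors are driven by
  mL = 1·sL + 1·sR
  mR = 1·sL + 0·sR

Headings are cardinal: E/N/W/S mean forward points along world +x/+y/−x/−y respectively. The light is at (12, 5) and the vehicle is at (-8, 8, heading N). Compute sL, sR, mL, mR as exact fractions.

left sensor world pos  = (-10, 9); dL² = 500
right sensor world pos = (-6, 9); dR² = 340
sL = 160/500 = 8/25
sR = 160/340 = 8/17
mL = 1·sL + 1·sR = 336/425
mR = 1·sL + 0·sR = 8/25

8/25 8/17 336/425 8/25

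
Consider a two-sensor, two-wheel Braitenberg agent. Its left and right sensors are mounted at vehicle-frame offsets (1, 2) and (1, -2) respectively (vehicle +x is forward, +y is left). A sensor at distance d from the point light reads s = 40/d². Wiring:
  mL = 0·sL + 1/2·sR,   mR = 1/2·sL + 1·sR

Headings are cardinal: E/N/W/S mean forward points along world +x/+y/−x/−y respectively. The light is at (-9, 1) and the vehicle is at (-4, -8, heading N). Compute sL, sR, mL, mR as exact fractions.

40/73 40/113 20/113 5180/8249

left sensor world pos  = (-6, -7); dL² = 73
right sensor world pos = (-2, -7); dR² = 113
sL = 40/73 = 40/73
sR = 40/113 = 40/113
mL = 0·sL + 1/2·sR = 20/113
mR = 1/2·sL + 1·sR = 5180/8249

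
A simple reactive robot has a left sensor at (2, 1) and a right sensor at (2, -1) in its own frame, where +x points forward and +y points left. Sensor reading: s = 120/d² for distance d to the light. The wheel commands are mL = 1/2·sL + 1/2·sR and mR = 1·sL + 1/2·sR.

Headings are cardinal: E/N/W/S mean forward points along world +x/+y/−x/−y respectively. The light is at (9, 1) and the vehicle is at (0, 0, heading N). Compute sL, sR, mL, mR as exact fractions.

left sensor world pos  = (-1, 2); dL² = 101
right sensor world pos = (1, 2); dR² = 65
sL = 120/101 = 120/101
sR = 120/65 = 24/13
mL = 1/2·sL + 1/2·sR = 1992/1313
mR = 1·sL + 1/2·sR = 2772/1313

120/101 24/13 1992/1313 2772/1313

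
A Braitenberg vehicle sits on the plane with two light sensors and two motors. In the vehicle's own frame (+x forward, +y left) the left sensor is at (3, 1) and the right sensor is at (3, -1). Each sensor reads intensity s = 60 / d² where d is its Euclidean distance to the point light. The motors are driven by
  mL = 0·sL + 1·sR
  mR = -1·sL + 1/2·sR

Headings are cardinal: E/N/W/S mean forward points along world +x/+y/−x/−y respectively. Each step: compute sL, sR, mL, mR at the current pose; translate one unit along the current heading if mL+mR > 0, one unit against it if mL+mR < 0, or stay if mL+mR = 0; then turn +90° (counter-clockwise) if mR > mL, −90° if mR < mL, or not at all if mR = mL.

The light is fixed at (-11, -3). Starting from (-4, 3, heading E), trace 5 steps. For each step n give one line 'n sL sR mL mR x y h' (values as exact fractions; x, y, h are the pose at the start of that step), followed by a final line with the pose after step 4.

n=0: pose=(-4,3,E); sL=60/149, sR=12/25; mL=12/25, mR=-606/3725; mL+mR=1182/3725 → advance +1; mR−mL=-2394/3725 → turn -1·90°
n=1: pose=(-3,3,S); sL=2/3, sR=30/29; mL=30/29, mR=-13/87; mL+mR=77/87 → advance +1; mR−mL=-103/87 → turn -1·90°
n=2: pose=(-3,2,W); sL=60/41, sR=60/61; mL=60/61, mR=-2430/2501; mL+mR=30/2501 → advance +1; mR−mL=-4890/2501 → turn -1·90°
n=3: pose=(-4,2,N); sL=3/5, sR=15/32; mL=15/32, mR=-117/320; mL+mR=33/320 → advance +1; mR−mL=-267/320 → turn -1·90°
n=4: pose=(-4,3,E); sL=60/149, sR=12/25; mL=12/25, mR=-606/3725; mL+mR=1182/3725 → advance +1; mR−mL=-2394/3725 → turn -1·90°

0 60/149 12/25 12/25 -606/3725 -4 3 E
1 2/3 30/29 30/29 -13/87 -3 3 S
2 60/41 60/61 60/61 -2430/2501 -3 2 W
3 3/5 15/32 15/32 -117/320 -4 2 N
4 60/149 12/25 12/25 -606/3725 -4 3 E
final -3 3 S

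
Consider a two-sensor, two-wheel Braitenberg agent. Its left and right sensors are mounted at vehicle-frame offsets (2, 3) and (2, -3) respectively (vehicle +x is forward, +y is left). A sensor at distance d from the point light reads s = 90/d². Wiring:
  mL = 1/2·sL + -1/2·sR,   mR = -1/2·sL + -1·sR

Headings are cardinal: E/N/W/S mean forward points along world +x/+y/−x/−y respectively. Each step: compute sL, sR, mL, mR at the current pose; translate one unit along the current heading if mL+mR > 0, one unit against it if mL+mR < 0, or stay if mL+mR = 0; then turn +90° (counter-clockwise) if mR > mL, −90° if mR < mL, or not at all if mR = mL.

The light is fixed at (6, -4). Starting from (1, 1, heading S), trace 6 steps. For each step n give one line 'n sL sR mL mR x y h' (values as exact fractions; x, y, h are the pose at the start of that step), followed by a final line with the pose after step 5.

0 90/13 90/73 2700/949 -4455/949 1 1 S
1 45/29 9/13 162/377 -1107/754 1 2 W
2 90/113 18/13 -432/1469 -2619/1469 2 2 N
3 45/34 45/4 -675/136 -405/34 2 1 E
4 90/13 90/73 2700/949 -4455/949 1 1 S
5 45/29 9/13 162/377 -1107/754 1 2 W
final 2 2 N

n=0: pose=(1,1,S); sL=90/13, sR=90/73; mL=2700/949, mR=-4455/949; mL+mR=-135/73 → advance -1; mR−mL=-7155/949 → turn -1·90°
n=1: pose=(1,2,W); sL=45/29, sR=9/13; mL=162/377, mR=-1107/754; mL+mR=-27/26 → advance -1; mR−mL=-1431/754 → turn -1·90°
n=2: pose=(2,2,N); sL=90/113, sR=18/13; mL=-432/1469, mR=-2619/1469; mL+mR=-27/13 → advance -1; mR−mL=-2187/1469 → turn -1·90°
n=3: pose=(2,1,E); sL=45/34, sR=45/4; mL=-675/136, mR=-405/34; mL+mR=-135/8 → advance -1; mR−mL=-945/136 → turn -1·90°
n=4: pose=(1,1,S); sL=90/13, sR=90/73; mL=2700/949, mR=-4455/949; mL+mR=-135/73 → advance -1; mR−mL=-7155/949 → turn -1·90°
n=5: pose=(1,2,W); sL=45/29, sR=9/13; mL=162/377, mR=-1107/754; mL+mR=-27/26 → advance -1; mR−mL=-1431/754 → turn -1·90°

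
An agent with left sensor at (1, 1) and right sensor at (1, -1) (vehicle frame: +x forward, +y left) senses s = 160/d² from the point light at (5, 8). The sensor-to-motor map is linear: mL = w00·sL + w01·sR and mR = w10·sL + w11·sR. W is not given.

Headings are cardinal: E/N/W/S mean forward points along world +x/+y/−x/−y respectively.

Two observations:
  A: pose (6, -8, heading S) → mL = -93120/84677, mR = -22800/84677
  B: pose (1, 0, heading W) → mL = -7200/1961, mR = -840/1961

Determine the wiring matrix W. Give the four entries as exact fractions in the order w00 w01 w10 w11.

obs A: pose=(6,-8,S) → sL=160/293, sR=160/289, mL=-93120/84677, mR=-22800/84677
obs B: pose=(1,0,W) → sL=80/53, sR=80/37, mL=-7200/1961, mR=-840/1961
sensor matrix S = [[160/293, 160/289], [80/53, 80/37]]; det S = 57292800/166051597
solve [mL_A; mL_B] = S·[w00; w01] and [mR_A; mR_B] = S·[w10; w11]:
  w00 = -1, w01 = -1, w10 = -1, w11 = 1/2

-1 -1 -1 1/2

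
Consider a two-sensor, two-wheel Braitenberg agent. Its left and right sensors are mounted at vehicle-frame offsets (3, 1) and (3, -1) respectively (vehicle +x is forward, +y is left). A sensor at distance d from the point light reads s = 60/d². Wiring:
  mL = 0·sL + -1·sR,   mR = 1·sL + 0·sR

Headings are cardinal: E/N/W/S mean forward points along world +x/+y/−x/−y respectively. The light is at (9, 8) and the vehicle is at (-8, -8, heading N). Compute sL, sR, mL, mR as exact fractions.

60/493 12/85 -12/85 60/493

left sensor world pos  = (-9, -5); dL² = 493
right sensor world pos = (-7, -5); dR² = 425
sL = 60/493 = 60/493
sR = 60/425 = 12/85
mL = 0·sL + -1·sR = -12/85
mR = 1·sL + 0·sR = 60/493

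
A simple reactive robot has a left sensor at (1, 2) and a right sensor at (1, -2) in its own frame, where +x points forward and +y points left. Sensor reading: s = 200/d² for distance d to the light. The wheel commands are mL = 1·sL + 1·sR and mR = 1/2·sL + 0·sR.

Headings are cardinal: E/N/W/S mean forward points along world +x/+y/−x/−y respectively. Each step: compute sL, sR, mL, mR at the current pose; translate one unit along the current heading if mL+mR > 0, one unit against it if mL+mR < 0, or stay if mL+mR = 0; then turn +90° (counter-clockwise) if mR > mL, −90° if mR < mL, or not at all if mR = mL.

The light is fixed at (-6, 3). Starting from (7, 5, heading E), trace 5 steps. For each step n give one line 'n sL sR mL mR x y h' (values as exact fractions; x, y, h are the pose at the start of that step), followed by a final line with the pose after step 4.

n=0: pose=(7,5,E); sL=50/53, sR=50/49; mL=5100/2597, mR=25/53; mL+mR=6325/2597 → advance +1; mR−mL=-3875/2597 → turn -1·90°
n=1: pose=(8,5,S); sL=200/257, sR=40/29; mL=16080/7453, mR=100/257; mL+mR=18980/7453 → advance +1; mR−mL=-13180/7453 → turn -1·90°
n=2: pose=(8,4,W); sL=20/17, sR=100/89; mL=3480/1513, mR=10/17; mL+mR=4370/1513 → advance +1; mR−mL=-2590/1513 → turn -1·90°
n=3: pose=(7,4,N); sL=8/5, sR=200/229; mL=2832/1145, mR=4/5; mL+mR=3748/1145 → advance +1; mR−mL=-1916/1145 → turn -1·90°
n=4: pose=(7,5,E); sL=50/53, sR=50/49; mL=5100/2597, mR=25/53; mL+mR=6325/2597 → advance +1; mR−mL=-3875/2597 → turn -1·90°

0 50/53 50/49 5100/2597 25/53 7 5 E
1 200/257 40/29 16080/7453 100/257 8 5 S
2 20/17 100/89 3480/1513 10/17 8 4 W
3 8/5 200/229 2832/1145 4/5 7 4 N
4 50/53 50/49 5100/2597 25/53 7 5 E
final 8 5 S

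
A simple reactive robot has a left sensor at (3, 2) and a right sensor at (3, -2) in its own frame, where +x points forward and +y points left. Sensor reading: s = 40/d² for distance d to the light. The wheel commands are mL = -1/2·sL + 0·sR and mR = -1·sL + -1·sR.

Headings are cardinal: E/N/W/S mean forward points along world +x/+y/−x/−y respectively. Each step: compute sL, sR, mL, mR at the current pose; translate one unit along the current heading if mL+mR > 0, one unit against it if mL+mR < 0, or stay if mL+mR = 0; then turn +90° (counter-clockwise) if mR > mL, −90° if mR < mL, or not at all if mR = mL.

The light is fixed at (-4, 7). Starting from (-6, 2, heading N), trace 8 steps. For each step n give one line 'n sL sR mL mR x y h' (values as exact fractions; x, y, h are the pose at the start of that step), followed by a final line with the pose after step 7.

n=0: pose=(-6,2,N); sL=2, sR=10; mL=-1, mR=-12; mL+mR=-13 → advance -1; mR−mL=-11 → turn -1·90°
n=1: pose=(-6,1,E); sL=40/17, sR=8/13; mL=-20/17, mR=-656/221; mL+mR=-916/221 → advance -1; mR−mL=-396/221 → turn -1·90°
n=2: pose=(-7,1,S); sL=20/41, sR=20/53; mL=-10/41, mR=-1880/2173; mL+mR=-2410/2173 → advance -1; mR−mL=-1350/2173 → turn -1·90°
n=3: pose=(-7,2,W); sL=8/17, sR=8/9; mL=-4/17, mR=-208/153; mL+mR=-244/153 → advance -1; mR−mL=-172/153 → turn -1·90°
n=4: pose=(-6,2,N); sL=2, sR=10; mL=-1, mR=-12; mL+mR=-13 → advance -1; mR−mL=-11 → turn -1·90°
n=5: pose=(-6,1,E); sL=40/17, sR=8/13; mL=-20/17, mR=-656/221; mL+mR=-916/221 → advance -1; mR−mL=-396/221 → turn -1·90°
n=6: pose=(-7,1,S); sL=20/41, sR=20/53; mL=-10/41, mR=-1880/2173; mL+mR=-2410/2173 → advance -1; mR−mL=-1350/2173 → turn -1·90°
n=7: pose=(-7,2,W); sL=8/17, sR=8/9; mL=-4/17, mR=-208/153; mL+mR=-244/153 → advance -1; mR−mL=-172/153 → turn -1·90°

0 2 10 -1 -12 -6 2 N
1 40/17 8/13 -20/17 -656/221 -6 1 E
2 20/41 20/53 -10/41 -1880/2173 -7 1 S
3 8/17 8/9 -4/17 -208/153 -7 2 W
4 2 10 -1 -12 -6 2 N
5 40/17 8/13 -20/17 -656/221 -6 1 E
6 20/41 20/53 -10/41 -1880/2173 -7 1 S
7 8/17 8/9 -4/17 -208/153 -7 2 W
final -6 2 N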